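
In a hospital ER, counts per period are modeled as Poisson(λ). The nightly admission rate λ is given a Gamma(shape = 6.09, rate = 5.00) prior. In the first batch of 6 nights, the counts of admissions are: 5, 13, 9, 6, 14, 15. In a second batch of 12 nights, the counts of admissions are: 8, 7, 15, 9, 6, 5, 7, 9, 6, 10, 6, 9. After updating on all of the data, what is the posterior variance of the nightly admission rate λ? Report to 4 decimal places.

With a Gamma(shape α, rate β) prior, the Poisson likelihood is conjugate: the posterior is Gamma(α + ΣXᵢ, β + n).
Batch 1: sum of counts S = 62 over n = 6 nights.
After batch 1: Gamma(α+S, β+n) = Gamma(6.09+62, 5.00+6) = Gamma(68.09, 11.00).
Batch 2: sum of counts S = 97 over n = 12 nights.
After batch 2: Gamma(α+S, β+n) = Gamma(68.09+97, 11.00+12) = Gamma(165.09, 23.00).
Var = α/β² = 165.09/23.00² = 0.3121.

0.3121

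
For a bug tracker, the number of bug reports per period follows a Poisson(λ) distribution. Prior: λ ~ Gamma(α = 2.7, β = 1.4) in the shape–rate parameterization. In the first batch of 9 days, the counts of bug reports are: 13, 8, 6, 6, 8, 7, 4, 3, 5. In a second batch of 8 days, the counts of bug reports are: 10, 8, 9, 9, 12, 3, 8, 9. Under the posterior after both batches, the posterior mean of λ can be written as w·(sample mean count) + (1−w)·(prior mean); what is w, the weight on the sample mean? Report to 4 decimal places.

With a Gamma(shape α, rate β) prior, the Poisson likelihood is conjugate: the posterior is Gamma(α + ΣXᵢ, β + n).
Total number of days: n = 9 + 8 = 17.
Posterior mean = (α₀+S)/(β₀+n) = [n/(β₀+n)]·(S/n) + [β₀/(β₀+n)]·(α₀/β₀), so only n and β₀ enter the weight.
Weight on data w = n/(β₀+n) = 17/(1.4+17) = 17/18.4 = 0.9239.

0.9239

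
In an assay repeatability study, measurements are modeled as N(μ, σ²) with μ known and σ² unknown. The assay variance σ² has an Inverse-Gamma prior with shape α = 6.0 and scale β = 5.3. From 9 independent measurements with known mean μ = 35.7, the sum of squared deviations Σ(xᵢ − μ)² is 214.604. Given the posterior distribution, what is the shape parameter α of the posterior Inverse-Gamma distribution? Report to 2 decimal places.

With known mean μ and an Inverse-Gamma(α, β) prior on σ², the Normal likelihood is conjugate: posterior is Inv-Gamma(α + n/2, β + Σ(xᵢ−μ)²/2).
Posterior: Inv-Gamma(6.0 + 9/2, 5.3 + 214.604/2) = Inv-Gamma(10.50, 112.6020).
Posterior α = 10.50.

10.50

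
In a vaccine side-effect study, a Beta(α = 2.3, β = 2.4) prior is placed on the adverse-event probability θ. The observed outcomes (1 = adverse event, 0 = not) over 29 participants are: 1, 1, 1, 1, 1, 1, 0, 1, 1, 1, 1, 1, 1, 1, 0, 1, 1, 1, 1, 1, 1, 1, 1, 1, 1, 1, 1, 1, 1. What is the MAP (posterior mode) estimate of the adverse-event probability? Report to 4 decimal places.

The Beta prior is conjugate to a Binomial/Bernoulli likelihood; the update adds successes to α and failures to β.
Posterior: Beta(α+k, β+n−k) = Beta(2.3+27, 2.4+2) = Beta(29.3, 4.4).
Mode of Beta(a,b) for a,b>1 is (a−1)/(a+b−2) = 28.3/31.7 = 0.8927.

0.8927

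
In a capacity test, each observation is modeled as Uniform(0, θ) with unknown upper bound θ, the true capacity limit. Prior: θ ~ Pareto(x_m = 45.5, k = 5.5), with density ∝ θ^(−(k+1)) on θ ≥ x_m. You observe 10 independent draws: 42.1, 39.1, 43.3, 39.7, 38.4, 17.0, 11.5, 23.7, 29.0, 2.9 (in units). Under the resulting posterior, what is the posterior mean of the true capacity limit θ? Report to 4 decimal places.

A Pareto(scale x_m, shape k) prior on the upper bound θ of Uniform(0, θ) is conjugate: posterior is Pareto(max(x_m, max xᵢ), k + n).
Sample maximum = 43.3; prior scale x_m = 45.5 → posterior scale = max = 45.5.
Posterior shape = 5.5 + 10 = 15.5.
E[θ|data] = k·x_m/(k−1) = 15.5·45.5/14.5 = 48.6379.

48.6379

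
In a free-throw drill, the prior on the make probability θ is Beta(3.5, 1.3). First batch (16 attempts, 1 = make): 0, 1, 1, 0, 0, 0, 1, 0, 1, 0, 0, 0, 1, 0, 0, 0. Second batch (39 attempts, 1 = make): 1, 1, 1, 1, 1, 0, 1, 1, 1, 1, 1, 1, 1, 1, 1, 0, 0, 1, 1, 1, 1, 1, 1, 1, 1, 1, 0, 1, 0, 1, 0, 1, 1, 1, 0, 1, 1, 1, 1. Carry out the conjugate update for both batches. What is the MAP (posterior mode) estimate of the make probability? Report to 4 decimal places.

The Beta prior is conjugate to a Binomial/Bernoulli likelihood; the update adds successes to α and failures to β.
After batch 1: Beta(3.5+5, 1.3+11) = Beta(8.5, 12.3).
After batch 2: Beta(8.5+32, 12.3+7) = Beta(40.5, 19.3).
Mode of Beta(a,b) for a,b>1 is (a−1)/(a+b−2) = 39.5/57.8 = 0.6834.

0.6834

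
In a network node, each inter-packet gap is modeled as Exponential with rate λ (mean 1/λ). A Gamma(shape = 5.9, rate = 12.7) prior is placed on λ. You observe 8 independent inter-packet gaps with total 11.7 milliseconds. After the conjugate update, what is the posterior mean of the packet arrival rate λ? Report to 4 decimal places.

0.5697

With a Gamma(shape α, rate β) prior on the exponential rate λ, the posterior after n observations with total T = Σxᵢ is Gamma(α+n, β+T).
Posterior: Gamma(5.9+8, 12.7+11.7) = Gamma(13.9, 24.4).
Posterior mean of λ = α/β = 13.9/24.4 = 0.5697.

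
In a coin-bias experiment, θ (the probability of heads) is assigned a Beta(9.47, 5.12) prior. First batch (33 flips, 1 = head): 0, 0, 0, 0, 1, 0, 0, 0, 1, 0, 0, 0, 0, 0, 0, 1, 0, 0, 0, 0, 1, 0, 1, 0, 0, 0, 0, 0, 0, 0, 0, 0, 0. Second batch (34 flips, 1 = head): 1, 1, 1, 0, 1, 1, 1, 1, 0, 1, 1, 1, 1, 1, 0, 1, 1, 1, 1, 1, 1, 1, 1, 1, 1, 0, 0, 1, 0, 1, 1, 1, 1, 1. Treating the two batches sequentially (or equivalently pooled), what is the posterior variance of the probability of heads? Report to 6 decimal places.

0.003022

The Beta prior is conjugate to a Binomial/Bernoulli likelihood; the update adds successes to α and failures to β.
After batch 1: Beta(9.47+5, 5.12+28) = Beta(14.47, 33.12).
After batch 2: Beta(14.47+28, 33.12+6) = Beta(42.47, 39.12).
Var = αβ/((α+β)²(α+β+1)) = 42.47·39.12/(81.59²·82.59) = 0.003022.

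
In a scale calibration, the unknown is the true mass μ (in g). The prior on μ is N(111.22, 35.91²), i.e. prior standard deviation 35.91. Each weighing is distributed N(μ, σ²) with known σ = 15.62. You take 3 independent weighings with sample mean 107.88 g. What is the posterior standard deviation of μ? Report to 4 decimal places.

For Normal data with known variance σ², a Normal(μ₀, σ₀²) prior on μ is conjugate. Posterior precision = 1/σ₀² + n/σ²; posterior mean is the precision-weighted average of μ₀ and x̄.
σ₀² = 35.91² = 1289.5281, σ² = 15.62² = 243.9844; σ² + n·σ₀² = 243.9844 + 3·1289.5281 = 4112.5687.
Posterior precision = 1/σ₀² + n/σ² = 1/1289.5281 + 3/243.9844 = (σ² + n·σ₀²)/(σ₀²σ²) = 4112.5687/(1289.5281·243.9844); posterior variance σₙ² = σ₀²σ²/(σ² + n·σ₀²) = 1289.5281·243.9844/4112.5687 = 76.503218.
Posterior SD = √σₙ² = √(1289.5281·243.9844/4112.5687) = 8.7466.

8.7466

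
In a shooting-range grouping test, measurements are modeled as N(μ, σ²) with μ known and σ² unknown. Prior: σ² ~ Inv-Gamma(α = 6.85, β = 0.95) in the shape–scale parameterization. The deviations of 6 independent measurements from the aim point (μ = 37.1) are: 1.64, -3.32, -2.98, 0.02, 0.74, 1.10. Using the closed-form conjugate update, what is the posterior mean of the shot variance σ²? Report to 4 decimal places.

1.4831

With known mean μ and an Inverse-Gamma(α, β) prior on σ², the Normal likelihood is conjugate: posterior is Inv-Gamma(α + n/2, β + Σ(xᵢ−μ)²/2).
Σ(xᵢ−μ)² = (1.64)² + (-3.32)² + (-2.98)² + (0.02)² + (0.74)² + (1.10)² = 24.3504.
Posterior: Inv-Gamma(6.85 + 6/2, 0.95 + 24.3504/2) = Inv-Gamma(9.85, 13.12520).
E[σ²|data] = β/(α−1) = 13.12520/8.85 = 1.4831.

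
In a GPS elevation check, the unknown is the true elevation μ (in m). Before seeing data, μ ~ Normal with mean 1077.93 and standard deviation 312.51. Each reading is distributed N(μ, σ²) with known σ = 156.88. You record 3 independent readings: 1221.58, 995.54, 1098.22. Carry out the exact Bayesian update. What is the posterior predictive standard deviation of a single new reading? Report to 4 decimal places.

For Normal data with known variance σ², a Normal(μ₀, σ₀²) prior on μ is conjugate. Posterior precision = 1/σ₀² + n/σ²; posterior mean is the precision-weighted average of μ₀ and x̄.
σ₀² = 312.51² = 97662.5001, σ² = 156.88² = 24611.3344; σ² + n·σ₀² = 24611.3344 + 3·97662.5001 = 317598.8347.
Posterior precision = 1/σ₀² + n/σ² = 1/97662.5001 + 3/24611.3344 = (σ² + n·σ₀²)/(σ₀²σ²) = 317598.8347/(97662.5001·24611.3344); posterior variance σₙ² = σ₀²σ²/(σ² + n·σ₀²) = 97662.5001·24611.3344/317598.8347 = 7568.051849.
Predictive variance for one new observation = σₙ² + σ² = 97662.5001·24611.3344/317598.8347 + 24611.3344 = σ²·(σ₀² + 317598.8347)/317598.8347 = 24611.3344·415261.3348/317598.8347 = 32179.386249; SD = √(24611.3344·415261.3348/317598.8347) = 179.3861.

179.3861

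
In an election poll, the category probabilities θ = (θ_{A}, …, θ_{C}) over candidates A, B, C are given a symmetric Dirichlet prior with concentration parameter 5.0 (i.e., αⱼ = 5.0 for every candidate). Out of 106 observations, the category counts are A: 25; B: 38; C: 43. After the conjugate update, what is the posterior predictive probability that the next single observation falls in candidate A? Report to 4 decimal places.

0.2479

The Dirichlet prior is conjugate to the Multinomial likelihood: each posterior αⱼ = prior αⱼ + observed count nⱼ.
Posterior concentration: (30.0, 43.0, 48.0), total = 121.0.
P(next = A | data) = α_{A}/Σα = 0.2479.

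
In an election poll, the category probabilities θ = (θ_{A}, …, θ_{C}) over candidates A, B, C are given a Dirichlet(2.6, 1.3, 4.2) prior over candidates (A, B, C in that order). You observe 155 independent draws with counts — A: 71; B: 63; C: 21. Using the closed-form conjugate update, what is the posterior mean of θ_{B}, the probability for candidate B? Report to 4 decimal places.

The Dirichlet prior is conjugate to the Multinomial likelihood: each posterior αⱼ = prior αⱼ + observed count nⱼ.
Posterior concentration: (73.6, 64.3, 25.2), total = 163.1.
E[θ_{B}|data] = α_{B}/Σα = 64.3/163.1 = 0.3942.

0.3942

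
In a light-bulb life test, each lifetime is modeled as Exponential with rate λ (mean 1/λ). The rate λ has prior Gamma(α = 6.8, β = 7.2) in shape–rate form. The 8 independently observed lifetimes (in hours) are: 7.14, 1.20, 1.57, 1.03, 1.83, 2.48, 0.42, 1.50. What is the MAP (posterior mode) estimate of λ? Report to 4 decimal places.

0.5663

With a Gamma(shape α, rate β) prior on the exponential rate λ, the posterior after n observations with total T = Σxᵢ is Gamma(α+n, β+T).
Sum of observations T = 17.17 hours; n = 8.
Posterior: Gamma(6.8+8, 7.2+17.17) = Gamma(14.8, 24.37).
Mode = (α−1)/β = 0.5663.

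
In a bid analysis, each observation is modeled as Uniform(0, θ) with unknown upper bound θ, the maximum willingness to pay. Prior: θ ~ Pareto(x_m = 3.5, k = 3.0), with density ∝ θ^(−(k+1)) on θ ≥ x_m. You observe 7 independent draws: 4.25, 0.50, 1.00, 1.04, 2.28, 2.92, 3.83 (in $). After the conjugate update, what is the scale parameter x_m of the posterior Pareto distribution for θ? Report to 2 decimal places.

A Pareto(scale x_m, shape k) prior on the upper bound θ of Uniform(0, θ) is conjugate: posterior is Pareto(max(x_m, max xᵢ), k + n).
Sample maximum = 4.25; prior scale x_m = 3.5 → posterior scale = max = 4.25.
Posterior shape = 3.0 + 7 = 10.0.
Posterior scale x_m = 4.25.

4.25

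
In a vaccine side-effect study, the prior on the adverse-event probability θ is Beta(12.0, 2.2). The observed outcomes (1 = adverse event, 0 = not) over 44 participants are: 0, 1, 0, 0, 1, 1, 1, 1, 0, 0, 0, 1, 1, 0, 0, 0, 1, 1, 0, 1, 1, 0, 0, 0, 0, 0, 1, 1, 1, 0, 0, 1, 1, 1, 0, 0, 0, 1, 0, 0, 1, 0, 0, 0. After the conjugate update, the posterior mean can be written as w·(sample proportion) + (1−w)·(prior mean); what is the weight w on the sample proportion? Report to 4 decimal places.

The Beta prior is conjugate to a Binomial/Bernoulli likelihood; the update adds successes to α and failures to β.
Posterior mean = (α₀+k)/(α₀+β₀+n) = [n/(α₀+β₀+n)]·(k/n) + [(α₀+β₀)/(α₀+β₀+n)]·α₀/(α₀+β₀), so only n and the prior enter the weight.
The weight on the data is w = n/(α₀+β₀+n) = 44/(12.0+2.2+44) = 44/58.2 = 0.7560.

0.7560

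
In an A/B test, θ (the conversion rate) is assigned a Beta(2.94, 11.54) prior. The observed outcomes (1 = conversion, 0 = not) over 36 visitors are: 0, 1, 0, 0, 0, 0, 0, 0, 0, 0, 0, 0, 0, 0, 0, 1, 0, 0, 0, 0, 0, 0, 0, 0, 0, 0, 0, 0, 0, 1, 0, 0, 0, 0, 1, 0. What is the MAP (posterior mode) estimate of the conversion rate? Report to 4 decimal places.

0.1225

The Beta prior is conjugate to a Binomial/Bernoulli likelihood; the update adds successes to α and failures to β.
Posterior: Beta(α+k, β+n−k) = Beta(2.94+4, 11.54+32) = Beta(6.94, 43.54).
Mode of Beta(a,b) for a,b>1 is (a−1)/(a+b−2) = 5.94/48.48 = 0.1225.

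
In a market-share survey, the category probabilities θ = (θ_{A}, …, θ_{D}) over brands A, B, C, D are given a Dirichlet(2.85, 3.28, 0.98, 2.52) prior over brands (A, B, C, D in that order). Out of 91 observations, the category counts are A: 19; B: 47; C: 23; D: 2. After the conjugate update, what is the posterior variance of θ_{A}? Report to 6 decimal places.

The Dirichlet prior is conjugate to the Multinomial likelihood: each posterior αⱼ = prior αⱼ + observed count nⱼ.
Posterior concentration: (21.85, 50.28, 23.98, 4.52), total = 100.63.
Var[θ_j] = α_j(Σα−α_j)/((Σα)²(Σα+1)) = 21.85·78.78/(100.63²·101.63) = 0.001673.

0.001673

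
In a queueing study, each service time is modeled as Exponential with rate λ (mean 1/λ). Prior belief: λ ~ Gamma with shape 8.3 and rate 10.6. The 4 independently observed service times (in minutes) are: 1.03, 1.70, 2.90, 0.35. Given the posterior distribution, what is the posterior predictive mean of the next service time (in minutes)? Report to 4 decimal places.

With a Gamma(shape α, rate β) prior on the exponential rate λ, the posterior after n observations with total T = Σxᵢ is Gamma(α+n, β+T).
Sum of observations T = 5.98 minutes; n = 4.
Posterior: Gamma(8.3+4, 10.6+5.98) = Gamma(12.3, 16.58).
The predictive distribution for the next observation is Lomax; its mean is β/(α−1) = 16.58/11.3 = 1.4673.

1.4673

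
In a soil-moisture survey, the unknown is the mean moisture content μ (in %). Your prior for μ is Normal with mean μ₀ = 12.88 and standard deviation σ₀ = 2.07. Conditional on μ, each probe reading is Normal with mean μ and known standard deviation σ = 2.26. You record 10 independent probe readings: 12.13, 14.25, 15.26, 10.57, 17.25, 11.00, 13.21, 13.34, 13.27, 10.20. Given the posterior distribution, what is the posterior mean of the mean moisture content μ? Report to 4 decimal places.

13.0301

For Normal data with known variance σ², a Normal(μ₀, σ₀²) prior on μ is conjugate. Posterior precision = 1/σ₀² + n/σ²; posterior mean is the precision-weighted average of μ₀ and x̄.
Σxᵢ = 12.13 + 14.25 + 15.26 + 10.57 + 17.25 + 11.00 + 13.21 + 13.34 + 13.27 + 10.20 = 130.48, so n·x̄ = 130.48.
σ₀² = 2.07² = 4.2849, σ² = 2.26² = 5.1076; σ² + n·σ₀² = 5.1076 + 10·4.2849 = 47.9566.
Posterior mean = (μ₀/σ₀² + n·x̄/σ²)/(1/σ₀² + n/σ²) = (σ²·μ₀ + σ₀²·n·x̄)/(σ² + n·σ₀²) = (5.1076·12.88 + 4.2849·130.48)/47.9566 = 624.87964/47.9566 = 13.0301.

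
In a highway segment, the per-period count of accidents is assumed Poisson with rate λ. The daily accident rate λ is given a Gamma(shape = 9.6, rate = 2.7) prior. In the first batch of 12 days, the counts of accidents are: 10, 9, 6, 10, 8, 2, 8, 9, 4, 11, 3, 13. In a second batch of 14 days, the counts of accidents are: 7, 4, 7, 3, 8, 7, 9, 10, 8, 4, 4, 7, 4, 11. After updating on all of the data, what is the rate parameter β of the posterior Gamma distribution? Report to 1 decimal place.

With a Gamma(shape α, rate β) prior, the Poisson likelihood is conjugate: the posterior is Gamma(α + ΣXᵢ, β + n).
Batch 1: sum of counts S = 93 over n = 12 days.
After batch 1: Gamma(α+S, β+n) = Gamma(9.6+93, 2.7+12) = Gamma(102.6, 14.7).
Batch 2: sum of counts S = 93 over n = 14 days.
After batch 2: Gamma(α+S, β+n) = Gamma(102.6+93, 14.7+14) = Gamma(195.6, 28.7).
Posterior β = 28.7.

28.7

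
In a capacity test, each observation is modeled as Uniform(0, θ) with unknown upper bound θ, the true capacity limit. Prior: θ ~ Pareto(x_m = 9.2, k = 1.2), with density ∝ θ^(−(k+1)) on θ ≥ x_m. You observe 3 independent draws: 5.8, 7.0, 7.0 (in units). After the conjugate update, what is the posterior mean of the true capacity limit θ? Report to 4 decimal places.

A Pareto(scale x_m, shape k) prior on the upper bound θ of Uniform(0, θ) is conjugate: posterior is Pareto(max(x_m, max xᵢ), k + n).
Sample maximum = 7.0; prior scale x_m = 9.2 → posterior scale = max = 9.2.
Posterior shape = 1.2 + 3 = 4.2.
E[θ|data] = k·x_m/(k−1) = 4.2·9.2/3.2 = 12.0750.

12.0750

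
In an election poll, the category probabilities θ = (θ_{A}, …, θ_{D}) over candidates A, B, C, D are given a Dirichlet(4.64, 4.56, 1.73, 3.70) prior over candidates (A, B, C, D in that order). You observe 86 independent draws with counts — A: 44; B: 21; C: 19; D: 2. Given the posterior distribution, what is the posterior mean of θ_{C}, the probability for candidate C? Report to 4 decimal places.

The Dirichlet prior is conjugate to the Multinomial likelihood: each posterior αⱼ = prior αⱼ + observed count nⱼ.
Posterior concentration: (48.64, 25.56, 20.73, 5.70), total = 100.63.
E[θ_{C}|data] = α_{C}/Σα = 20.73/100.63 = 0.2060.

0.2060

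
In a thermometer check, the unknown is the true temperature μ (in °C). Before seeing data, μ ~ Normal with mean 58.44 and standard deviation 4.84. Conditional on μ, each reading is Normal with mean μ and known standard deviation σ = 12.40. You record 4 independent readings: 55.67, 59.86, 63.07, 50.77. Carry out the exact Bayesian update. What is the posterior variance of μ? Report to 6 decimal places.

For Normal data with known variance σ², a Normal(μ₀, σ₀²) prior on μ is conjugate. Posterior precision = 1/σ₀² + n/σ²; posterior mean is the precision-weighted average of μ₀ and x̄.
σ₀² = 4.84² = 23.4256, σ² = 12.40² = 153.76; σ² + n·σ₀² = 153.76 + 4·23.4256 = 247.4624.
Posterior precision = 1/σ₀² + n/σ² = 1/23.4256 + 4/153.76 = (σ² + n·σ₀²)/(σ₀²σ²) = 247.4624/(23.4256·153.76); posterior variance σₙ² = σ₀²σ²/(σ² + n·σ₀²) = 23.4256·153.76/247.4624 = 14.555424.

14.555424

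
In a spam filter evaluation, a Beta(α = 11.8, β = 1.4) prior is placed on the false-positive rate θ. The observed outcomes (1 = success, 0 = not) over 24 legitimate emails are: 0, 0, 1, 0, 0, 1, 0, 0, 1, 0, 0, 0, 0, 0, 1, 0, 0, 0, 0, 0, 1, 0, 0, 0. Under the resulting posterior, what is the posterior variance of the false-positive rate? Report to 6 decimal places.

The Beta prior is conjugate to a Binomial/Bernoulli likelihood; the update adds successes to α and failures to β.
Posterior: Beta(α+k, β+n−k) = Beta(11.8+5, 1.4+19) = Beta(16.8, 20.4).
Var = αβ/((α+β)²(α+β+1)) = 16.8·20.4/(37.2²·38.2) = 0.006483.

0.006483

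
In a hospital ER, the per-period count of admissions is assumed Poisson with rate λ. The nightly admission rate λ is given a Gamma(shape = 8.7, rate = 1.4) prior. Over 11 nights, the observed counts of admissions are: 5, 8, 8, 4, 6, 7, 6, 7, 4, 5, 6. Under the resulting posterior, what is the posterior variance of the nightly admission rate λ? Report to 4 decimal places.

With a Gamma(shape α, rate β) prior, the Poisson likelihood is conjugate: the posterior is Gamma(α + ΣXᵢ, β + n).
Sum of counts S = 66 over n = 11 nights.
Posterior: Gamma(α+S, β+n) = Gamma(8.7+66, 1.4+11) = Gamma(74.7, 12.4).
Var = α/β² = 74.7/12.4² = 0.4858.

0.4858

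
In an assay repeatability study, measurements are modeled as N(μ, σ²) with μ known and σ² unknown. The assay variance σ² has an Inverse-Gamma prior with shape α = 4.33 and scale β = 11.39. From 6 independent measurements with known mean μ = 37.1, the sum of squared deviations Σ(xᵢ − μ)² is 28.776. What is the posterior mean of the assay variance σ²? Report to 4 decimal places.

With known mean μ and an Inverse-Gamma(α, β) prior on σ², the Normal likelihood is conjugate: posterior is Inv-Gamma(α + n/2, β + Σ(xᵢ−μ)²/2).
Posterior: Inv-Gamma(4.33 + 6/2, 11.39 + 28.776/2) = Inv-Gamma(7.33, 25.7780).
E[σ²|data] = β/(α−1) = 25.7780/6.33 = 4.0724.

4.0724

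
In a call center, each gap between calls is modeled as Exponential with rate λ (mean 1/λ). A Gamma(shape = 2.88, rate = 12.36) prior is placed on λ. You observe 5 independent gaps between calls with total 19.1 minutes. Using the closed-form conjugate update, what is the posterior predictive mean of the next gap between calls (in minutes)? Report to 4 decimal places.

4.5727

With a Gamma(shape α, rate β) prior on the exponential rate λ, the posterior after n observations with total T = Σxᵢ is Gamma(α+n, β+T).
Posterior: Gamma(2.88+5, 12.36+19.1) = Gamma(7.88, 31.46).
The predictive distribution for the next observation is Lomax; its mean is β/(α−1) = 31.46/6.88 = 4.5727.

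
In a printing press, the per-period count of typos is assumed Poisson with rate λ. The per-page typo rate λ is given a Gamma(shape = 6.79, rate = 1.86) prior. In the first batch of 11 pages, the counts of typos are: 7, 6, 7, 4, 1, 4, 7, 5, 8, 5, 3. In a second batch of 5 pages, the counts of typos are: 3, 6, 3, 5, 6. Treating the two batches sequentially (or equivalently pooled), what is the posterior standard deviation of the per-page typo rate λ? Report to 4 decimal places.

With a Gamma(shape α, rate β) prior, the Poisson likelihood is conjugate: the posterior is Gamma(α + ΣXᵢ, β + n).
Batch 1: sum of counts S = 57 over n = 11 pages.
After batch 1: Gamma(α+S, β+n) = Gamma(6.79+57, 1.86+11) = Gamma(63.79, 12.86).
Batch 2: sum of counts S = 23 over n = 5 pages.
After batch 2: Gamma(α+S, β+n) = Gamma(63.79+23, 12.86+5) = Gamma(86.79, 17.86).
SD = √α/β = √86.79/17.86 = 0.5216.

0.5216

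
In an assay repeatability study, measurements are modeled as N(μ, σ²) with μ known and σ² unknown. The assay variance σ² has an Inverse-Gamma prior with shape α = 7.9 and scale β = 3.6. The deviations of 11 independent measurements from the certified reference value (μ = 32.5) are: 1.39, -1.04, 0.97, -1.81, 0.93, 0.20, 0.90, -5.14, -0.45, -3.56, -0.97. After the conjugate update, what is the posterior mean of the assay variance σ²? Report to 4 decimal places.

With known mean μ and an Inverse-Gamma(α, β) prior on σ², the Normal likelihood is conjugate: posterior is Inv-Gamma(α + n/2, β + Σ(xᵢ−μ)²/2).
Σ(xᵢ−μ)² = (1.39)² + (-1.04)² + (0.97)² + (-1.81)² + (0.93)² + (0.20)² + (0.90)² + (-5.14)² + (-0.45)² + (-3.56)² + (-0.97)² = 49.1822.
Posterior: Inv-Gamma(7.9 + 11/2, 3.6 + 49.1822/2) = Inv-Gamma(13.40, 28.19110).
E[σ²|data] = β/(α−1) = 28.19110/12.40 = 2.2735.

2.2735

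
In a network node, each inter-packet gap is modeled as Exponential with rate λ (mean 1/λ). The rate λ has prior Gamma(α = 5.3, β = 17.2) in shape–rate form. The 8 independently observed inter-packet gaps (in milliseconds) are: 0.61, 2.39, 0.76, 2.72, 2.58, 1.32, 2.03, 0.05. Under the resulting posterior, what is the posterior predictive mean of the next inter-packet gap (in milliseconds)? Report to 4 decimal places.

2.4114

With a Gamma(shape α, rate β) prior on the exponential rate λ, the posterior after n observations with total T = Σxᵢ is Gamma(α+n, β+T).
Sum of observations T = 12.46 milliseconds; n = 8.
Posterior: Gamma(5.3+8, 17.2+12.46) = Gamma(13.3, 29.66).
The predictive distribution for the next observation is Lomax; its mean is β/(α−1) = 29.66/12.3 = 2.4114.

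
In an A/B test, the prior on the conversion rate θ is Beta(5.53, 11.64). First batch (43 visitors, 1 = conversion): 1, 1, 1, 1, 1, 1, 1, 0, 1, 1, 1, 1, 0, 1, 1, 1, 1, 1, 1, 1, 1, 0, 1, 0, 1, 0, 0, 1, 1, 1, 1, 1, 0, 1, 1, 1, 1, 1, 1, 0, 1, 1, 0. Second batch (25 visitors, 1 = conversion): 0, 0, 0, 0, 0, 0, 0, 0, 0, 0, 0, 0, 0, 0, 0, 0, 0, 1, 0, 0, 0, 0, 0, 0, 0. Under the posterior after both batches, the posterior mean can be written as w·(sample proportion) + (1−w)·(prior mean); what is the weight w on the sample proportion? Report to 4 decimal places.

0.7984

The Beta prior is conjugate to a Binomial/Bernoulli likelihood; the update adds successes to α and failures to β.
Total number of visitors: n = 43 + 25 = 68.
Posterior mean = (α₀+k)/(α₀+β₀+n) = [n/(α₀+β₀+n)]·(k/n) + [(α₀+β₀)/(α₀+β₀+n)]·α₀/(α₀+β₀), so only n and the prior enter the weight.
The weight on the data is w = n/(α₀+β₀+n) = 68/(5.53+11.64+68) = 68/85.17 = 0.7984.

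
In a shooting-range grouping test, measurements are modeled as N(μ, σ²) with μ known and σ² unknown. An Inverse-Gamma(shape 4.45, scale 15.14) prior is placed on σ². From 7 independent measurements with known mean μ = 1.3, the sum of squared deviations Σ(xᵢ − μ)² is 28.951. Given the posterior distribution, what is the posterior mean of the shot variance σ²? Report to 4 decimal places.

With known mean μ and an Inverse-Gamma(α, β) prior on σ², the Normal likelihood is conjugate: posterior is Inv-Gamma(α + n/2, β + Σ(xᵢ−μ)²/2).
Posterior: Inv-Gamma(4.45 + 7/2, 15.14 + 28.951/2) = Inv-Gamma(7.95, 29.6155).
E[σ²|data] = β/(α−1) = 29.6155/6.95 = 4.2612.

4.2612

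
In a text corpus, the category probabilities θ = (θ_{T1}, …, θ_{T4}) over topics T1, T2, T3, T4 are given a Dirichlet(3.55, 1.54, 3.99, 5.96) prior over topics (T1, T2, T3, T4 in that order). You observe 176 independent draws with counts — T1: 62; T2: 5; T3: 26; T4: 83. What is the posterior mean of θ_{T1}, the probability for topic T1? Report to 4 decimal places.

The Dirichlet prior is conjugate to the Multinomial likelihood: each posterior αⱼ = prior αⱼ + observed count nⱼ.
Posterior concentration: (65.55, 6.54, 29.99, 88.96), total = 191.04.
E[θ_{T1}|data] = α_{T1}/Σα = 65.55/191.04 = 0.3431.

0.3431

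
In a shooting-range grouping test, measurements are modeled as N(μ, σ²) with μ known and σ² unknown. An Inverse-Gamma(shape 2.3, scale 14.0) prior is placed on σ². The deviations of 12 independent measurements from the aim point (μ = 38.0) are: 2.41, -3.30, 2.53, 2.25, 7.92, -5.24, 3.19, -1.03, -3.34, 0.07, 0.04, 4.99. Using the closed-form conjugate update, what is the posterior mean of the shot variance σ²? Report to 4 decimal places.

13.2633

With known mean μ and an Inverse-Gamma(α, β) prior on σ², the Normal likelihood is conjugate: posterior is Inv-Gamma(α + n/2, β + Σ(xᵢ−μ)²/2).
Σ(xᵢ−μ)² = (2.41)² + (-3.30)² + (2.53)² + (2.25)² + (7.92)² + (-5.24)² + (3.19)² + (-1.03)² + (-3.34)² + (0.07)² + (0.04)² + (4.99)² = 165.6447.
Posterior: Inv-Gamma(2.3 + 12/2, 14.0 + 165.6447/2) = Inv-Gamma(8.30, 96.82235).
E[σ²|data] = β/(α−1) = 96.82235/7.30 = 13.2633.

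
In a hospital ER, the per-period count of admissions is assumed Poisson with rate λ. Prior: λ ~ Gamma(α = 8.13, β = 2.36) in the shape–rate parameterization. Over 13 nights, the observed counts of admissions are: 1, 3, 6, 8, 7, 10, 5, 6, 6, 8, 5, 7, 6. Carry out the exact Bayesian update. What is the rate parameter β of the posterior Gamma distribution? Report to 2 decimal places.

With a Gamma(shape α, rate β) prior, the Poisson likelihood is conjugate: the posterior is Gamma(α + ΣXᵢ, β + n).
Sum of counts S = 78 over n = 13 nights.
Posterior: Gamma(α+S, β+n) = Gamma(8.13+78, 2.36+13) = Gamma(86.13, 15.36).
Posterior β = 15.36.

15.36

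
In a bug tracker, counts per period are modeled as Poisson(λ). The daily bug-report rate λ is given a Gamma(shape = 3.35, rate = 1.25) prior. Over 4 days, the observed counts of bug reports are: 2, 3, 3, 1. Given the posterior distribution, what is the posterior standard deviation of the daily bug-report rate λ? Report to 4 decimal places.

With a Gamma(shape α, rate β) prior, the Poisson likelihood is conjugate: the posterior is Gamma(α + ΣXᵢ, β + n).
Sum of counts S = 9 over n = 4 days.
Posterior: Gamma(α+S, β+n) = Gamma(3.35+9, 1.25+4) = Gamma(12.35, 5.25).
SD = √α/β = √12.35/5.25 = 0.6694.

0.6694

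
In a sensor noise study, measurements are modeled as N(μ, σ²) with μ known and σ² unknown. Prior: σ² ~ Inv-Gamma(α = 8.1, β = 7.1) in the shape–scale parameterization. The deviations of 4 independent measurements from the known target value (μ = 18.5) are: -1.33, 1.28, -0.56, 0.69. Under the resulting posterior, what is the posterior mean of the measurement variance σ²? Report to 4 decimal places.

1.0108

With known mean μ and an Inverse-Gamma(α, β) prior on σ², the Normal likelihood is conjugate: posterior is Inv-Gamma(α + n/2, β + Σ(xᵢ−μ)²/2).
Σ(xᵢ−μ)² = (-1.33)² + (1.28)² + (-0.56)² + (0.69)² = 4.1970.
Posterior: Inv-Gamma(8.1 + 4/2, 7.1 + 4.1970/2) = Inv-Gamma(10.10, 9.19850).
E[σ²|data] = β/(α−1) = 9.19850/9.10 = 1.0108.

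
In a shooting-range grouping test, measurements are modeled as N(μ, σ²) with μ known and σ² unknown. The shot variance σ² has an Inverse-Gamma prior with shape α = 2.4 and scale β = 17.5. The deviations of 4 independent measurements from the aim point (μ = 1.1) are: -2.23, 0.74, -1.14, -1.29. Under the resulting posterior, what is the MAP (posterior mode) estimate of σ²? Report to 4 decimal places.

With known mean μ and an Inverse-Gamma(α, β) prior on σ², the Normal likelihood is conjugate: posterior is Inv-Gamma(α + n/2, β + Σ(xᵢ−μ)²/2).
Σ(xᵢ−μ)² = (-2.23)² + (0.74)² + (-1.14)² + (-1.29)² = 8.4842.
Posterior: Inv-Gamma(2.4 + 4/2, 17.5 + 8.4842/2) = Inv-Gamma(4.40, 21.74210).
Mode = β/(α+1) = 21.74210/5.40 = 4.0263.

4.0263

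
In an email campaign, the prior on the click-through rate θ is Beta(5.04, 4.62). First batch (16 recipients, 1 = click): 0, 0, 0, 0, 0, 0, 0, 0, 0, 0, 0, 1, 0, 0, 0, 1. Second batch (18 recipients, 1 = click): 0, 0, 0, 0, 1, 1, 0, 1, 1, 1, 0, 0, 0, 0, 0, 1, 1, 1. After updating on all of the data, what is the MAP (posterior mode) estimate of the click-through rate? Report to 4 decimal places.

0.3370

The Beta prior is conjugate to a Binomial/Bernoulli likelihood; the update adds successes to α and failures to β.
After batch 1: Beta(5.04+2, 4.62+14) = Beta(7.04, 18.62).
After batch 2: Beta(7.04+8, 18.62+10) = Beta(15.04, 28.62).
Mode of Beta(a,b) for a,b>1 is (a−1)/(a+b−2) = 14.04/41.66 = 0.3370.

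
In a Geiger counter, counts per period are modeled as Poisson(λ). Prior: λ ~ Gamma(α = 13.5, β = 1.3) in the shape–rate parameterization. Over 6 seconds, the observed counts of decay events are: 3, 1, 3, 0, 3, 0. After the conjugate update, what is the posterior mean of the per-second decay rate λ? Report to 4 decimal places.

3.2192

With a Gamma(shape α, rate β) prior, the Poisson likelihood is conjugate: the posterior is Gamma(α + ΣXᵢ, β + n).
Sum of counts S = 10 over n = 6 seconds.
Posterior: Gamma(α+S, β+n) = Gamma(13.5+10, 1.3+6) = Gamma(23.5, 7.3).
Posterior mean = α/β = 23.5/7.3 = 3.2192.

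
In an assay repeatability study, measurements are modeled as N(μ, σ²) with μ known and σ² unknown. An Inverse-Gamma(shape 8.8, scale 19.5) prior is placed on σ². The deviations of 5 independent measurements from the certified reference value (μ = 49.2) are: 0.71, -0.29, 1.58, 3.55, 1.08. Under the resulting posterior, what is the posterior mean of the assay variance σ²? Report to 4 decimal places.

With known mean μ and an Inverse-Gamma(α, β) prior on σ², the Normal likelihood is conjugate: posterior is Inv-Gamma(α + n/2, β + Σ(xᵢ−μ)²/2).
Σ(xᵢ−μ)² = (0.71)² + (-0.29)² + (1.58)² + (3.55)² + (1.08)² = 16.8535.
Posterior: Inv-Gamma(8.8 + 5/2, 19.5 + 16.8535/2) = Inv-Gamma(11.30, 27.92675).
E[σ²|data] = β/(α−1) = 27.92675/10.30 = 2.7113.

2.7113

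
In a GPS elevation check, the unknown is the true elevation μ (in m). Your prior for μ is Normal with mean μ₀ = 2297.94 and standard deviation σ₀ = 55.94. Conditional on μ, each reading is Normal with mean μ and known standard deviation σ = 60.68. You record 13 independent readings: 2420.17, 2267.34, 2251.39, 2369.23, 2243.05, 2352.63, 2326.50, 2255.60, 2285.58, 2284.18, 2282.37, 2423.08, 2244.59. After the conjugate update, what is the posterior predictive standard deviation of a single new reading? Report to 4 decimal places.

62.7837

For Normal data with known variance σ², a Normal(μ₀, σ₀²) prior on μ is conjugate. Posterior precision = 1/σ₀² + n/σ²; posterior mean is the precision-weighted average of μ₀ and x̄.
σ₀² = 55.94² = 3129.2836, σ² = 60.68² = 3682.0624; σ² + n·σ₀² = 3682.0624 + 13·3129.2836 = 44362.7492.
Posterior precision = 1/σ₀² + n/σ² = 1/3129.2836 + 13/3682.0624 = (σ² + n·σ₀²)/(σ₀²σ²) = 44362.7492/(3129.2836·3682.0624); posterior variance σₙ² = σ₀²σ²/(σ² + n·σ₀²) = 3129.2836·3682.0624/44362.7492 = 259.727309.
Predictive variance for one new observation = σₙ² + σ² = 3129.2836·3682.0624/44362.7492 + 3682.0624 = σ²·(σ₀² + 44362.7492)/44362.7492 = 3682.0624·47492.0328/44362.7492 = 3941.789709; SD = √(3682.0624·47492.0328/44362.7492) = 62.7837.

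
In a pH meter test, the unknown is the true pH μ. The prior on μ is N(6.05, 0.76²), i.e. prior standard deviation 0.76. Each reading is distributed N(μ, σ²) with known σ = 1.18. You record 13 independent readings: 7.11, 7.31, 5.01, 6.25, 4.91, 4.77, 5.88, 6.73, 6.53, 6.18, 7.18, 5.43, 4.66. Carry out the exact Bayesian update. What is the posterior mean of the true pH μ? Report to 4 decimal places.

For Normal data with known variance σ², a Normal(μ₀, σ₀²) prior on μ is conjugate. Posterior precision = 1/σ₀² + n/σ²; posterior mean is the precision-weighted average of μ₀ and x̄.
Σxᵢ = 7.11 + 7.31 + 5.01 + 6.25 + 4.91 + 4.77 + 5.88 + 6.73 + 6.53 + 6.18 + 7.18 + 5.43 + 4.66 = 77.95, so n·x̄ = 77.95.
σ₀² = 0.76² = 0.5776, σ² = 1.18² = 1.3924; σ² + n·σ₀² = 1.3924 + 13·0.5776 = 8.9012.
Posterior mean = (μ₀/σ₀² + n·x̄/σ²)/(1/σ₀² + n/σ²) = (σ²·μ₀ + σ₀²·n·x̄)/(σ² + n·σ₀²) = (1.3924·6.05 + 0.5776·77.95)/8.9012 = 53.44794/8.9012 = 6.0046.

6.0046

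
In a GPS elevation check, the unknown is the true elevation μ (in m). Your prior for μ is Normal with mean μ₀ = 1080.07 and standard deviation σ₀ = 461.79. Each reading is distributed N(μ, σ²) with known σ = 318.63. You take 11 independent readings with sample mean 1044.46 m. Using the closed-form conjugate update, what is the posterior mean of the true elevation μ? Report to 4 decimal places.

1045.9373

For Normal data with known variance σ², a Normal(μ₀, σ₀²) prior on μ is conjugate. Posterior precision = 1/σ₀² + n/σ²; posterior mean is the precision-weighted average of μ₀ and x̄.
n·x̄ = 11·1044.46 = 11489.06.
σ₀² = 461.79² = 213250.0041, σ² = 318.63² = 101525.0769; σ² + n·σ₀² = 101525.0769 + 11·213250.0041 = 2447275.122.
Posterior mean = (μ₀/σ₀² + n·x̄/σ²)/(1/σ₀² + n/σ²) = (σ²·μ₀ + σ₀²·n·x̄)/(σ² + n·σ₀²) = (101525.0769·1080.07 + 213250.0041·11489.06)/2447275.122 = 2559696281.912529/2447275.122 = 1045.9373.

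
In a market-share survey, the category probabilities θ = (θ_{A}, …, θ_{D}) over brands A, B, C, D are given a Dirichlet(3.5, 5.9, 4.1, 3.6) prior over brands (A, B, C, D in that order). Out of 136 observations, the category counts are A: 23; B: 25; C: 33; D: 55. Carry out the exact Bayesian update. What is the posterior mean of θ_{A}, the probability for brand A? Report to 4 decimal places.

0.1731

The Dirichlet prior is conjugate to the Multinomial likelihood: each posterior αⱼ = prior αⱼ + observed count nⱼ.
Posterior concentration: (26.5, 30.9, 37.1, 58.6), total = 153.1.
E[θ_{A}|data] = α_{A}/Σα = 26.5/153.1 = 0.1731.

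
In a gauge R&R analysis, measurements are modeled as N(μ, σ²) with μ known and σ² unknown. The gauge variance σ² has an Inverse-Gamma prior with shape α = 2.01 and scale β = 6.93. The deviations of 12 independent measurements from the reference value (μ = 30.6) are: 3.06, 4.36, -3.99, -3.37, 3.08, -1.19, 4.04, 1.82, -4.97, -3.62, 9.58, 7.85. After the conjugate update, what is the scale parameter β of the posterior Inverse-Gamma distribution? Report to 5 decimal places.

With known mean μ and an Inverse-Gamma(α, β) prior on σ², the Normal likelihood is conjugate: posterior is Inv-Gamma(α + n/2, β + Σ(xᵢ−μ)²/2).
Σ(xᵢ−μ)² = (3.06)² + (4.36)² + (-3.99)² + (-3.37)² + (3.08)² + (-1.19)² + (4.04)² + (1.82)² + (-4.97)² + (-3.62)² + (9.58)² + (7.85)² = 277.3909.
Posterior: Inv-Gamma(2.01 + 12/2, 6.93 + 277.3909/2) = Inv-Gamma(8.01, 145.62545).
Posterior β = 145.62545.

145.62545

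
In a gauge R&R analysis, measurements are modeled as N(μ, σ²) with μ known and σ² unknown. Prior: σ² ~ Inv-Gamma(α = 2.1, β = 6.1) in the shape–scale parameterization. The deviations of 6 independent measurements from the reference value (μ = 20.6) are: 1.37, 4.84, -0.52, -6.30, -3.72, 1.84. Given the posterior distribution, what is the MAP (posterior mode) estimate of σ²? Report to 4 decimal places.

7.7612

With known mean μ and an Inverse-Gamma(α, β) prior on σ², the Normal likelihood is conjugate: posterior is Inv-Gamma(α + n/2, β + Σ(xᵢ−μ)²/2).
Σ(xᵢ−μ)² = (1.37)² + (4.84)² + (-0.52)² + (-6.30)² + (-3.72)² + (1.84)² = 82.4869.
Posterior: Inv-Gamma(2.1 + 6/2, 6.1 + 82.4869/2) = Inv-Gamma(5.10, 47.34345).
Mode = β/(α+1) = 47.34345/6.10 = 7.7612.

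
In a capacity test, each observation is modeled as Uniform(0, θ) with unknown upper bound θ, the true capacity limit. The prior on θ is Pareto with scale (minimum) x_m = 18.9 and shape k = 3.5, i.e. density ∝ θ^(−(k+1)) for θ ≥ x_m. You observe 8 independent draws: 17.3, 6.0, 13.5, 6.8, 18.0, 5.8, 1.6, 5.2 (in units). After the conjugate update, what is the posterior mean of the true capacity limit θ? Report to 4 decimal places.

A Pareto(scale x_m, shape k) prior on the upper bound θ of Uniform(0, θ) is conjugate: posterior is Pareto(max(x_m, max xᵢ), k + n).
Sample maximum = 18.0; prior scale x_m = 18.9 → posterior scale = max = 18.9.
Posterior shape = 3.5 + 8 = 11.5.
E[θ|data] = k·x_m/(k−1) = 11.5·18.9/10.5 = 20.7000.

20.7000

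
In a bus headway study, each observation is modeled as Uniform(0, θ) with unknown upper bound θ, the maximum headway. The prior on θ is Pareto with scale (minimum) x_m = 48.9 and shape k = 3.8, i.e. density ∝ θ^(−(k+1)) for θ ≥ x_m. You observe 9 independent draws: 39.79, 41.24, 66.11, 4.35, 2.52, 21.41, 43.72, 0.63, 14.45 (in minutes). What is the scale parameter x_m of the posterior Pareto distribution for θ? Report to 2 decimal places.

A Pareto(scale x_m, shape k) prior on the upper bound θ of Uniform(0, θ) is conjugate: posterior is Pareto(max(x_m, max xᵢ), k + n).
Sample maximum = 66.11; prior scale x_m = 48.9 → posterior scale = max = 66.11.
Posterior shape = 3.8 + 9 = 12.8.
Posterior scale x_m = 66.11.

66.11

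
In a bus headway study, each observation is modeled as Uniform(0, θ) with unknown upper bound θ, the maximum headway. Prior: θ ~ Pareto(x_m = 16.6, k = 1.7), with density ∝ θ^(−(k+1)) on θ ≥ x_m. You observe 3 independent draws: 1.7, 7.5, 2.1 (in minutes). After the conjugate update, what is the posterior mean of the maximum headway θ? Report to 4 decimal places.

21.0865

A Pareto(scale x_m, shape k) prior on the upper bound θ of Uniform(0, θ) is conjugate: posterior is Pareto(max(x_m, max xᵢ), k + n).
Sample maximum = 7.5; prior scale x_m = 16.6 → posterior scale = max = 16.6.
Posterior shape = 1.7 + 3 = 4.7.
E[θ|data] = k·x_m/(k−1) = 4.7·16.6/3.7 = 21.0865.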